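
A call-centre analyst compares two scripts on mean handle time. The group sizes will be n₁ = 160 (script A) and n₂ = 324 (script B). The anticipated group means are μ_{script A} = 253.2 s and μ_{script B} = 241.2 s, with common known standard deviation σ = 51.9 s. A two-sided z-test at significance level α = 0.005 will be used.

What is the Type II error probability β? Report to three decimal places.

β ≈ 0.661

Standardized effect: d = |μ_{script A} − μ_{script B}| / σ = |253.2 − 241.2| / 51.9 = 0.2312
Noncentrality parameter: δ = d / √(1/n₁ + 1/n₂) = 0.2312 / √(1/160 + 1/324) = 2.3929
Two-sided α = 0.005 → critical value z_{0.0025} = 2.807.
Power = Φ(δ − 2.807) + Φ(−δ − 2.807) = Φ(-0.414) + Φ(-5.200) = 0.3394 + 0.0000 = 0.3394.
Type II error: β = 1 − power = 1 − 0.3394 = 0.6606.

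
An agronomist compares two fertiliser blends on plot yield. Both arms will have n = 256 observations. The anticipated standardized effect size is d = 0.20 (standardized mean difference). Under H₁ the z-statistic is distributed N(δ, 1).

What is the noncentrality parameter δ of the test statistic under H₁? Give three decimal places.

δ ≈ 2.263

The noncentrality parameter scales effect size by the design's sample-size factor: δ = d·√(n/2) = 0.20 × √(256/2) = 2.2627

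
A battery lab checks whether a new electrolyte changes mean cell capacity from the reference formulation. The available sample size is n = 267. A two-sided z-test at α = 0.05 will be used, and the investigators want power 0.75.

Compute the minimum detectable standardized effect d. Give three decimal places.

Required noncentrality: δ = z_{0.025} + z_{0.25} = 1.960 + 0.674 = 2.634.
(Lower-tail contribution to power is negligible for δ > 0.)
δ = d·√n ⇒ d = δ/√n = 2.634/√267 = 0.1612.

d ≈ 0.161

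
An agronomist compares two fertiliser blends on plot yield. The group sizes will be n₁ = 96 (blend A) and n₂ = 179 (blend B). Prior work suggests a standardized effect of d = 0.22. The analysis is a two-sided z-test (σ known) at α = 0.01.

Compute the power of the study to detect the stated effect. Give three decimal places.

Power ≈ 0.201

Noncentrality parameter: δ = d / √(1/n₁ + 1/n₂) = 0.22 / √(1/96 + 1/179) = 1.7391
Critical value for a two-sided test at α = 0.01: z_{α/2} = 2.576.
Power = Φ(δ − 2.576) + Φ(−δ − 2.576) = Φ(-0.837) + Φ(-4.315) = 0.2014 + 0.0000 = 0.2014.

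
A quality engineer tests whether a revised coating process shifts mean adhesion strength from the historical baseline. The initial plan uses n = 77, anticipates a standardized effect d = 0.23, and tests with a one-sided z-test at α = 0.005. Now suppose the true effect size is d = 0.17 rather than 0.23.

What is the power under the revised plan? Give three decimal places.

Power ≈ 0.139

With d = 0.17: δ = d·√n = 0.17 × √77 = 1.4917. Critical value z_{0.005} = 2.576.
Revised power = Φ(δ − 2.576) = Φ(-1.084) = 0.1392.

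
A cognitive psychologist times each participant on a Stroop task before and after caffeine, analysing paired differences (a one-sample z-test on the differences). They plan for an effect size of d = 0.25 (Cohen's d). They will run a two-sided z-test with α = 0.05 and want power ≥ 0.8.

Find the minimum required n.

For power 0.8 need Φ(δ − z_{0.025}) = 0.8, so δ = z_{0.025} + z_{0.20} = 1.960 + 0.842 = 2.802.
(For δ > 0 the lower-tail rejection region contributes negligibly to power, so the one-term inversion is standard.)
δ = d·√n ⇒ n = (δ/d)² = (2.802 / 0.25)² = 125.58.
Rounding up, n = 126.

n = 126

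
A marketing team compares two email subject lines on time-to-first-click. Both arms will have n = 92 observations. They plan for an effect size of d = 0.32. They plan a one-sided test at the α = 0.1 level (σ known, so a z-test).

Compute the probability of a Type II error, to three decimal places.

β ≈ 0.187

Noncentrality parameter: δ = d·√(n/2) = 0.32 × √(92/2) = 2.1703
Critical value for a one-sided test at α = 0.1: z_α = 1.282.
Power = Φ(δ − 1.282) = Φ(0.889) = 0.8129.
Type II error: β = 1 − power = 1 − 0.8129 = 0.1871.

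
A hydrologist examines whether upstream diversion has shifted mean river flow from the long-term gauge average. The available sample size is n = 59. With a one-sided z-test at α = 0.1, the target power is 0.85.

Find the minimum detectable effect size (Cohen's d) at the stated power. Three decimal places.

Need Φ(δ − 1.282) = 0.85, so δ = 1.282 + 1.036 = 2.318.
δ = d·√n ⇒ d = δ/√n = 2.318/√59 = 0.3018.

d ≈ 0.302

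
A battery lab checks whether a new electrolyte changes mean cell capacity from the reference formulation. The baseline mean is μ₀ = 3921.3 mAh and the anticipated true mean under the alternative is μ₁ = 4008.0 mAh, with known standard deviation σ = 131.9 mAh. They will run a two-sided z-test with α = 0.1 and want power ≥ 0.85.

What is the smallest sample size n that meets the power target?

n = 17

Standardized effect: d = |μ₁ − μ₀| / σ = |4008.0 − 3921.3| / 131.9 = 0.6573
For power 0.85 need Φ(δ − z_{0.05}) = 0.85, so δ = z_{0.05} + z_{0.15} = 1.645 + 1.036 = 2.681.
(The Φ(−δ − z_{α/2}) term is vanishingly small for δ > 0 and is dropped in the standard sample-size formula.)
δ = d·√n ⇒ n = (δ/d)² = (2.681 / 0.6573)² = 16.64.
Rounding up, n = 17.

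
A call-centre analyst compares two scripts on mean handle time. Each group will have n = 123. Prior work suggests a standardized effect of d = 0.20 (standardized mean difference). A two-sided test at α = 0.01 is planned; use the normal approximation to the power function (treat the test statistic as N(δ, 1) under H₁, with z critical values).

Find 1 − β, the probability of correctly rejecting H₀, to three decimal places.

Power ≈ 0.157

Noncentrality parameter: δ = d·√(n/2) = 0.20 × √(123/2) = 1.5684
Critical value for a two-sided test at α = 0.01: z_{α/2} = 2.576.
Power = Φ(δ − 2.576) + Φ(−δ − 2.576) = Φ(-1.007) + Φ(-4.144) = 0.1569 + 0.0000 = 0.1569.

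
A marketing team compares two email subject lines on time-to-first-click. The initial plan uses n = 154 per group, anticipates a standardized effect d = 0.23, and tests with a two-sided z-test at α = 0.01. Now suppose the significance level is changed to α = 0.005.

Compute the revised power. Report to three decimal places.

δ = d·√(n/2) = 0.23 × √(154/2) = 2.0182 (unchanged). New critical value: z_{0.0025} = 2.807.
Revised power = Φ(δ − 2.807) + Φ(−δ − 2.807) = Φ(-0.789) + Φ(-4.825) = 0.2151 + 0.0000 = 0.2151.

Power ≈ 0.215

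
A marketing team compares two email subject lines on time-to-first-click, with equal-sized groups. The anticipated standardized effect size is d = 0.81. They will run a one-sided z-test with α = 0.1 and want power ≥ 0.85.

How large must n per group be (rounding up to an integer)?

n = 17 per group

Set Φ(δ − 1.282) = 0.85; then δ − 1.282 = Φ⁻¹(0.85) = 1.036, giving δ = 2.318.
δ = d·√(n/2) ⇒ n = 2(δ/d)² = 2 × (2.318 / 0.81)² = 16.38.
Round up to the next whole unit.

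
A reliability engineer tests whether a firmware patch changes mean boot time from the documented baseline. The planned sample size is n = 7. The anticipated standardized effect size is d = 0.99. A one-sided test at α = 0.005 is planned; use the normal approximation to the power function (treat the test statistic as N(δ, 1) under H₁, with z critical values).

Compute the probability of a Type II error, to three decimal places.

Noncentrality parameter: δ = d·√n = 0.99 × √7 = 2.6193
One-sided α = 0.005 → critical value z_{0.005} = 2.576.
Power = P(Z > 2.576 − δ) = Φ(0.043) = 0.5173.
Type II error: β = 1 − power = 1 − 0.5173 = 0.4827.

β ≈ 0.483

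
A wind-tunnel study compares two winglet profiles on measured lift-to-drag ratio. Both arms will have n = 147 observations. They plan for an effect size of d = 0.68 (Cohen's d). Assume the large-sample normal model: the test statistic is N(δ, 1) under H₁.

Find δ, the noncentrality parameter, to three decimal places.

δ ≈ 5.830

δ = d·√(n/2) = 0.68 × √(147/2) = 5.8298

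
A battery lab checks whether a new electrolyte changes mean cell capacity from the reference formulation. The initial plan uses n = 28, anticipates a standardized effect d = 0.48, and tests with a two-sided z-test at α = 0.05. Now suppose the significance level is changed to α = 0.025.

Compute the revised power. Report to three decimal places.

Power ≈ 0.617

δ = d·√n = 0.48 × √28 = 2.5399 (unchanged). New critical value: z_{0.0125} = 2.241.
Revised power = Φ(δ − 2.241) + Φ(−δ − 2.241) = Φ(0.299) + Φ(-4.781) = 0.6173 + 0.0000 = 0.6173.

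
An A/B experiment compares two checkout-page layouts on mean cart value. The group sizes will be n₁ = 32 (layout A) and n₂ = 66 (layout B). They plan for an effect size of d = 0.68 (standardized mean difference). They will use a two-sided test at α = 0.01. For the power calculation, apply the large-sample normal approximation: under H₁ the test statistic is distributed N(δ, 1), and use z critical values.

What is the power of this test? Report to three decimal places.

Power ≈ 0.719

Noncentrality parameter: λ = d / √(1/n₁ + 1/n₂) = 0.68 / √(1/32 + 1/66) = 3.1568
Critical value for a two-sided test at α = 0.01: z_{α/2} = 2.576.
Power = Φ(λ − 2.576) + Φ(−λ − 2.576) = Φ(0.581) + Φ(-5.733) = 0.7194 + 0.0000 = 0.7194.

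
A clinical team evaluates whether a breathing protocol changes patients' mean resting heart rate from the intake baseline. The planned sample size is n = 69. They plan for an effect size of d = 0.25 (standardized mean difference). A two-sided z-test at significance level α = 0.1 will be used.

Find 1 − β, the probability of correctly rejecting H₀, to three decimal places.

Power ≈ 0.667

Noncentrality parameter: δ = d·√n = 0.25 × √69 = 2.0767
Two-sided α = 0.1 → critical value z_{0.05} = 1.645.
Power = Φ(δ − 1.645) + Φ(−δ − 1.645) = Φ(0.432) + Φ(-3.722) = 0.6671 + 0.0001 = 0.6672.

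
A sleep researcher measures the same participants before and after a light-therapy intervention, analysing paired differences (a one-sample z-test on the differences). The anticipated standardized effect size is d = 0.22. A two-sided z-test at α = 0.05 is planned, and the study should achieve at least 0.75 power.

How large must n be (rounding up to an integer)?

For power 0.75 need Φ(δ − z_{0.025}) = 0.75, so δ = z_{0.025} + z_{0.25} = 1.960 + 0.674 = 2.634.
(For δ > 0 the lower-tail rejection region contributes negligibly to power, so the one-term inversion is standard.)
δ = d·√n ⇒ n = (δ/d)² = (2.634 / 0.22)² = 143.40.
Rounding up, n = 144.

n = 144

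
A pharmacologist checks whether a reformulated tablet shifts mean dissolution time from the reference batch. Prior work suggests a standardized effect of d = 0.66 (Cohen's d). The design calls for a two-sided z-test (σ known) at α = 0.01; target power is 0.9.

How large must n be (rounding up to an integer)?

Set Φ(δ − 2.576) = 0.9; then δ − 2.576 = Φ⁻¹(0.9) = 1.282, giving δ = 3.857.
(For δ > 0 the lower-tail rejection region contributes negligibly to power, so the one-term inversion is standard.)
δ = d·√n ⇒ n = (δ/d)² = (3.857 / 0.66)² = 34.16.
Round up to the next whole unit.

n = 35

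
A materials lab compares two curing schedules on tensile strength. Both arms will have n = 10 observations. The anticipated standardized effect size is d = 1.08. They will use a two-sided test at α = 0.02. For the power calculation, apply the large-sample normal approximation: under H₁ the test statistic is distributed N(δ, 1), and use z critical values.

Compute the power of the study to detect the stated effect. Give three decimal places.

Noncentrality parameter: δ = d·√(n/2) = 1.08 × √(10/2) = 2.4150
Critical value for a two-sided test at α = 0.02: z_{α/2} = 2.326.
Power = Φ(δ − 2.326) + Φ(−δ − 2.326) = Φ(0.089) + Φ(-4.741) = 0.5353 + 0.0000 = 0.5353.

Power ≈ 0.535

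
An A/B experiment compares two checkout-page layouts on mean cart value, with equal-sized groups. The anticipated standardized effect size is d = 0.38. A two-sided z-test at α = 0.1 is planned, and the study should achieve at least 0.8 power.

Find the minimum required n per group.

n = 86 per group

For power 0.8 need Φ(δ − z_{0.05}) = 0.8, so δ = z_{0.05} + z_{0.20} = 1.645 + 0.842 = 2.486.
(Ignoring the negligible lower-tail rejection probability gives the usual closed-form inversion.)
δ = d·√(n/2) ⇒ n = 2(δ/d)² = 2 × (2.486 / 0.38)² = 85.63.
Round up to the next whole unit.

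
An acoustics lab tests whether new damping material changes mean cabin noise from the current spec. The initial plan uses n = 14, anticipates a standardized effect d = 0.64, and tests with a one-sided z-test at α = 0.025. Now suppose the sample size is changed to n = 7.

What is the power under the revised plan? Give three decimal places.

With n = 7: δ = d·√n = 0.64 × √7 = 1.6933. Critical value z_{0.025} = 1.960.
Revised power = P(Z > 1.960 − δ) = Φ(-0.267) = 0.3949.

Power ≈ 0.395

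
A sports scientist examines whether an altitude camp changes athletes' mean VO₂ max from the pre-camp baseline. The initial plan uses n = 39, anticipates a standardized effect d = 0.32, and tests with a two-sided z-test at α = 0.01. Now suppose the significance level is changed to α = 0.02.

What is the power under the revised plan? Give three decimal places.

δ = d·√n = 0.32 × √39 = 1.9984 (unchanged). New critical value: z_{0.01} = 2.326.
Revised power = Φ(δ − 2.326) + Φ(−δ − 2.326) = Φ(-0.328) + Φ(-4.325) = 0.3715 + 0.0000 = 0.3715.

Power ≈ 0.371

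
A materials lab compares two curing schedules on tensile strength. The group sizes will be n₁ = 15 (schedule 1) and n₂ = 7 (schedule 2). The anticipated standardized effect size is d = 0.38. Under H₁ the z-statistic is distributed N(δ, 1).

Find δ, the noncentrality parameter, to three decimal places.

δ ≈ 0.830

δ = d / √(1/n₁ + 1/n₂) = 0.38 / √(1/15 + 1/7) = 0.8302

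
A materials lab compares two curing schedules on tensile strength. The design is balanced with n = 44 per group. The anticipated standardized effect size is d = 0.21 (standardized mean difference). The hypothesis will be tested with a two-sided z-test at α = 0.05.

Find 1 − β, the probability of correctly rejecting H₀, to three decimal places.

Power ≈ 0.166

Noncentrality parameter: δ = d·√(n/2) = 0.21 × √(44/2) = 0.9850
Two-sided α = 0.05 → critical value z_{0.025} = 1.960.
Power = Φ(δ − 1.960) + Φ(−δ − 1.960) = Φ(-0.975) + Φ(-2.945) = 0.1648 + 0.0016 = 0.1664.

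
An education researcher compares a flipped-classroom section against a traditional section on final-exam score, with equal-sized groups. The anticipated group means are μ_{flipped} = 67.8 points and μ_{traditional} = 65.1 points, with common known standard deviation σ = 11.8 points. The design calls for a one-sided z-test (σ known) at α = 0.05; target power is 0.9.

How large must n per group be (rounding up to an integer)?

Standardized effect: d = |μ_{flipped} − μ_{traditional}| / σ = |67.8 − 65.1| / 11.8 = 0.2288
For power 0.9 need Φ(δ − z_{0.05}) = 0.9, so δ = z_{0.05} + z_{0.10} = 1.645 + 1.282 = 2.926.
δ = d·√(n/2) ⇒ n = 2(δ/d)² = 2 × (2.926 / 0.2288)² = 327.14.
Rounding up, n = 328 per group.

n = 328 per group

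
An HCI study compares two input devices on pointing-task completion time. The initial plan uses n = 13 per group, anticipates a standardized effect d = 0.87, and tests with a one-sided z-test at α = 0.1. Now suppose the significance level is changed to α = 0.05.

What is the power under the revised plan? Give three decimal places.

Power ≈ 0.717

δ = d·√(n/2) = 0.87 × √(13/2) = 2.2181 (unchanged). New critical value: z_{0.05} = 1.645.
Revised power = Φ(δ − 1.645) = Φ(0.573) = 0.7168.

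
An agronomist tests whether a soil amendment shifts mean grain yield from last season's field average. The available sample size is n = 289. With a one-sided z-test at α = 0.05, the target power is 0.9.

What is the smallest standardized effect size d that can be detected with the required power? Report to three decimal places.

Required noncentrality: δ = z_{0.05} + z_{0.10} = 1.645 + 1.282 = 2.926.
δ = d·√n ⇒ d = δ/√n = 2.926/√289 = 0.1721.

d ≈ 0.172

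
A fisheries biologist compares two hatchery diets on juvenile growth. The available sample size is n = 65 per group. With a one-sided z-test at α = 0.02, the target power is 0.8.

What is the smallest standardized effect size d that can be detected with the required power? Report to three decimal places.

d ≈ 0.508

Required noncentrality: δ = z_{0.02} + z_{0.20} = 2.054 + 0.842 = 2.895.
δ = d·√(n/2) ⇒ d = δ/√(n/2) = 2.895/√(65/2) = 0.5079.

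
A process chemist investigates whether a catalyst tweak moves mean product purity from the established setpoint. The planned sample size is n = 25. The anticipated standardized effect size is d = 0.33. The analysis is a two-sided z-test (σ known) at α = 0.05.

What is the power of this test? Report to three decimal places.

Power ≈ 0.378

Noncentrality parameter: δ = d·√n = 0.33 × √25 = 1.6500
Critical value for a two-sided test at α = 0.05: z_{α/2} = 1.960.
Power = Φ(δ − 1.960) + Φ(−δ − 1.960) = Φ(-0.310) + Φ(-3.610) = 0.3783 + 0.0002 = 0.3784.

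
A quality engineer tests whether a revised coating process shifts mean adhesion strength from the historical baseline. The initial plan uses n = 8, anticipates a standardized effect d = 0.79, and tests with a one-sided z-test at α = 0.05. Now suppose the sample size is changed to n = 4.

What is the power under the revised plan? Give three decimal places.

Power ≈ 0.474

With n = 4: δ = d·√n = 0.79 × √4 = 1.5800. Critical value z_{0.05} = 1.645.
Revised power = P(Z > 1.645 − δ) = Φ(-0.065) = 0.4741.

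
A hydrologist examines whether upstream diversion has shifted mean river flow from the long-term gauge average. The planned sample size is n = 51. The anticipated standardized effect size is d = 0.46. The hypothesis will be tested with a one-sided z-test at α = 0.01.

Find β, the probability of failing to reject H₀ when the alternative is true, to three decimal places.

Noncentrality parameter: δ = d·√n = 0.46 × √51 = 3.2851
One-sided α = 0.01 → critical value z_{0.01} = 2.326.
Power = P(Z > 2.326 − δ) = Φ(0.959) = 0.8311.
Type II error: β = 1 − power = 1 − 0.8311 = 0.1689.

β ≈ 0.169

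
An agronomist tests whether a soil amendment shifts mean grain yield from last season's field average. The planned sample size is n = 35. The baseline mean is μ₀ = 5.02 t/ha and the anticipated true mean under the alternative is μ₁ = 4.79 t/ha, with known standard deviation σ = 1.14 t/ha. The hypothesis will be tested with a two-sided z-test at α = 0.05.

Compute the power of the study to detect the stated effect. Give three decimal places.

Standardized effect: d = |μ₁ − μ₀| / σ = |4.79 − 5.02| / 1.14 = 0.2018
Noncentrality parameter: δ = d·√n = 0.2018 × √35 = 1.1936
Two-sided α = 0.05 → critical value z_{0.025} = 1.960.
Power = Φ(δ − 1.960) + Φ(−δ − 1.960) = Φ(-0.766) + Φ(-3.154) = 0.2217 + 0.0008 = 0.2225.

Power ≈ 0.223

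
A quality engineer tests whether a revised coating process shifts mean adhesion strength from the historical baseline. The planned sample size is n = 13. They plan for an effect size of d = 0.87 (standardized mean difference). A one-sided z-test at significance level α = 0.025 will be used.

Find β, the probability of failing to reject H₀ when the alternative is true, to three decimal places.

β ≈ 0.120

Noncentrality parameter: λ = d·√n = 0.87 × √13 = 3.1368
Critical value for a one-sided test at α = 0.025: z_α = 1.960.
Power = P(Z > 1.960 − λ) = Φ(1.177) = 0.8804.
Type II error: β = 1 − power = 1 − 0.8804 = 0.1196.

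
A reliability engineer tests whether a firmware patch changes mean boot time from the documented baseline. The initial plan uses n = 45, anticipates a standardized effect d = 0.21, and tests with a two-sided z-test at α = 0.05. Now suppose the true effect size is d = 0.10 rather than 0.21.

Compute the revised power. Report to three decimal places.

Power ≈ 0.103

With d = 0.10: δ = d·√n = 0.10 × √45 = 0.6708. Critical value z_{0.025} = 1.960.
Revised power = Φ(δ − 1.960) + Φ(−δ − 1.960) = Φ(-1.289) + Φ(-2.631) = 0.0987 + 0.0043 = 0.1029.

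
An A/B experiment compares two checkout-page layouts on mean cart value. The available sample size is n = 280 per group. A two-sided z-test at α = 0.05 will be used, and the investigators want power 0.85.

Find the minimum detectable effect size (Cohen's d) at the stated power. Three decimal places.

Required noncentrality: δ = z_{0.025} + z_{0.15} = 1.960 + 1.036 = 2.996.
(Lower-tail contribution to power is negligible for δ > 0.)
δ = d·√(n/2) ⇒ d = δ/√(n/2) = 2.996/√(280/2) = 0.2532.

d ≈ 0.253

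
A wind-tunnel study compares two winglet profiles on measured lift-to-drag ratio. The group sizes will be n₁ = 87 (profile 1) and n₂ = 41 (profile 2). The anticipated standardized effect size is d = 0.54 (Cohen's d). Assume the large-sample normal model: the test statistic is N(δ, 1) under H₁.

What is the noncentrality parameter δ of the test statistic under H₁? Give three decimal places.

δ ≈ 2.851

The noncentrality parameter scales effect size by the design's sample-size factor: δ = d / √(1/n₁ + 1/n₂) = 0.54 / √(1/87 + 1/41) = 2.8506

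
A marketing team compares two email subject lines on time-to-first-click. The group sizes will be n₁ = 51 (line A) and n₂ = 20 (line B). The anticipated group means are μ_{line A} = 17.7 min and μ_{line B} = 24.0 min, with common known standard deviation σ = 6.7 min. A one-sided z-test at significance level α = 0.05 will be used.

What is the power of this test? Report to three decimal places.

Power ≈ 0.973

Standardized effect: d = |μ_{line A} − μ_{line B}| / σ = |17.7 − 24.0| / 6.7 = 0.9403
Noncentrality parameter: δ = d / √(1/n₁ + 1/n₂) = 0.9403 / √(1/51 + 1/20) = 3.5640
One-sided α = 0.05 → critical value z_{0.05} = 1.645.
Power = P(Z > 1.645 − δ) = Φ(1.919) = 0.9725.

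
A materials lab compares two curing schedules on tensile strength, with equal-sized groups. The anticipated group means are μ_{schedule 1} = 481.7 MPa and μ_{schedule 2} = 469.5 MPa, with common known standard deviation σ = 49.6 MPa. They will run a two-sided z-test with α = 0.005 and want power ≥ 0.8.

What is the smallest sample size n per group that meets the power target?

Standardized effect: d = |μ_{schedule 1} − μ_{schedule 2}| / σ = |481.7 − 469.5| / 49.6 = 0.2460
For power 0.8 need Φ(δ − z_{0.0025}) = 0.8, so δ = z_{0.0025} + z_{0.20} = 2.807 + 0.842 = 3.649.
(For δ > 0 the lower-tail rejection region contributes negligibly to power, so the one-term inversion is standard.)
δ = d·√(n/2) ⇒ n = 2(δ/d)² = 2 × (3.649 / 0.2460)² = 440.09.
Round up to the next whole unit.

n = 441 per group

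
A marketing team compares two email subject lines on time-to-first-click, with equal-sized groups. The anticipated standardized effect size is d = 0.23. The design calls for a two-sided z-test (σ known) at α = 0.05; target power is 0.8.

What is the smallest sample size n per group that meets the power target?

n = 297 per group

For power 0.8 need Φ(δ − z_{0.025}) = 0.8, so δ = z_{0.025} + z_{0.20} = 1.960 + 0.842 = 2.802.
(Ignoring the negligible lower-tail rejection probability gives the usual closed-form inversion.)
δ = d·√(n/2) ⇒ n = 2(δ/d)² = 2 × (2.802 / 0.23)² = 296.74.
Rounding up, n = 297 per group.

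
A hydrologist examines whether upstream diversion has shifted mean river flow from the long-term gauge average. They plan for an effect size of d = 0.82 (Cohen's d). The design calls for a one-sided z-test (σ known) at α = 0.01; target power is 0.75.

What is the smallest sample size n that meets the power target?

For power 0.75 need Φ(δ − z_{0.01}) = 0.75, so δ = z_{0.01} + z_{0.25} = 2.326 + 0.674 = 3.001.
δ = d·√n ⇒ n = (δ/d)² = (3.001 / 0.82)² = 13.39.
Round up to the next whole unit.

n = 14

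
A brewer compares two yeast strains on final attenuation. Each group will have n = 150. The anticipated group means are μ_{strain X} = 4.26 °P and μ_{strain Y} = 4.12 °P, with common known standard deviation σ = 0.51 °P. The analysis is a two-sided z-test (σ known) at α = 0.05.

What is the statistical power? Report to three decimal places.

Standardized effect: d = |μ_{strain X} − μ_{strain Y}| / σ = |4.26 − 4.12| / 0.51 = 0.2745
Noncentrality parameter: δ = d·√(n/2) = 0.2745 × √(150/2) = 2.3773
Critical value for a two-sided test at α = 0.05: z_{α/2} = 1.960.
Power = Φ(δ − 1.960) + Φ(−δ − 1.960) = Φ(0.417) + Φ(-4.337) = 0.6618 + 0.0000 = 0.6618.

Power ≈ 0.662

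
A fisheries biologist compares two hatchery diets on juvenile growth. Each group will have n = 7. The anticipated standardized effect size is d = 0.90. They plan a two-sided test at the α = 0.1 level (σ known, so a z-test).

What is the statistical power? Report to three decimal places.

Noncentrality parameter: δ = d·√(n/2) = 0.90 × √(7/2) = 1.6837
Critical value for a two-sided test at α = 0.1: z_{α/2} = 1.645.
Power = Φ(δ − 1.645) + Φ(−δ − 1.645) = Φ(0.039) + Φ(-3.329) = 0.5155 + 0.0004 = 0.5159.

Power ≈ 0.516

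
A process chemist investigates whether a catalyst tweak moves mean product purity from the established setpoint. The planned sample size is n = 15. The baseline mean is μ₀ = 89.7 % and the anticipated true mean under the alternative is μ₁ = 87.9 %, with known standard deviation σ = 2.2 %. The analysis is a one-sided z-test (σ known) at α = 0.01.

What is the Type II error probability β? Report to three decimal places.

Standardized effect: d = |μ₁ − μ₀| / σ = |87.9 − 89.7| / 2.2 = 0.8182
Noncentrality parameter: δ = d·√n = 0.8182 × √15 = 3.1688
Critical value for a one-sided test at α = 0.01: z_α = 2.326.
Power = P(Z > 2.326 − δ) = Φ(0.842) = 0.8002.
Type II error: β = 1 − power = 1 − 0.8002 = 0.1998.

β ≈ 0.200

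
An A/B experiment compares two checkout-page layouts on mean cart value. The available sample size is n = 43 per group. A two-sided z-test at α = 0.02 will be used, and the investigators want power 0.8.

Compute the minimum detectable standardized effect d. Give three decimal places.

Need Φ(δ − 2.326) = 0.8, so δ = 2.326 + 0.842 = 3.168.
(Lower-tail contribution to power is negligible for δ > 0.)
δ = d·√(n/2) ⇒ d = δ/√(n/2) = 3.168/√(43/2) = 0.6832.

d ≈ 0.683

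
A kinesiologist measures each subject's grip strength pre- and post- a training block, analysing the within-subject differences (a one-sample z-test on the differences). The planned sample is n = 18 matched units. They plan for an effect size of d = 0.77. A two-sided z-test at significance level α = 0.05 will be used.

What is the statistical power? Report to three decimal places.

Noncentrality parameter: δ = d·√n = 0.77 × √18 = 3.2668
Two-sided α = 0.05 → critical value z_{0.025} = 1.960.
Power = Φ(δ − 1.960) + Φ(−δ − 1.960) = Φ(1.307) + Φ(-5.227) = 0.9044 + 0.0000 = 0.9044.

Power ≈ 0.904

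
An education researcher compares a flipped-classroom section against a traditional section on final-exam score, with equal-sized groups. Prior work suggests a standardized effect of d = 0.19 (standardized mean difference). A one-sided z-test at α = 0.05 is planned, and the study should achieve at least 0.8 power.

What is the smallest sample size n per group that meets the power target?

For power 0.8 need Φ(δ − z_{0.05}) = 0.8, so δ = z_{0.05} + z_{0.20} = 1.645 + 0.842 = 2.486.
δ = d·√(n/2) ⇒ n = 2(δ/d)² = 2 × (2.486 / 0.19)² = 342.52.
Round up to the next whole unit.

n = 343 per group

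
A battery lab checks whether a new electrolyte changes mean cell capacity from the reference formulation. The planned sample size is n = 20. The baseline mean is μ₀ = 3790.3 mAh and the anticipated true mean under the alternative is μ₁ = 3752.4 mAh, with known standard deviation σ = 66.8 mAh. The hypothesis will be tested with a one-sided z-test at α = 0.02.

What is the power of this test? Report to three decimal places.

Power ≈ 0.686

Standardized effect: d = |μ₁ − μ₀| / σ = |3752.4 − 3790.3| / 66.8 = 0.5674
Noncentrality parameter: λ = d·√n = 0.5674 × √20 = 2.5373
One-sided α = 0.02 → critical value z_{0.02} = 2.054.
Power = P(Z > 2.054 − λ) = Φ(0.484) = 0.6857.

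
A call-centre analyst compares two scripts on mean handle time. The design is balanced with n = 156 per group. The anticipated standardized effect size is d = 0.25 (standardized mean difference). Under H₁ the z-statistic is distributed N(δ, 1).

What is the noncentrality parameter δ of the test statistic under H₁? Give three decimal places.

δ ≈ 2.208

The noncentrality parameter scales effect size by the design's sample-size factor: δ = d·√(n/2) = 0.25 × √(156/2) = 2.2079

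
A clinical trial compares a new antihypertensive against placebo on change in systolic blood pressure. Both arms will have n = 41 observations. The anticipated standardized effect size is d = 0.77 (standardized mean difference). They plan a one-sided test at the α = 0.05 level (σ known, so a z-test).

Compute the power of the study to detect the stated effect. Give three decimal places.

Noncentrality parameter: δ = d·√(n/2) = 0.77 × √(41/2) = 3.4863
Critical value for a one-sided test at α = 0.05: z_α = 1.645.
Power = Φ(δ − 1.645) = Φ(1.841) = 0.9672.

Power ≈ 0.967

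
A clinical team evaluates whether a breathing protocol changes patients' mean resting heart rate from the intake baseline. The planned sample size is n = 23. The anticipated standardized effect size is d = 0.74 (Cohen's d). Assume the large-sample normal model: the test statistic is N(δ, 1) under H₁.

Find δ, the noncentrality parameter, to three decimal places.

δ ≈ 3.549

δ = d·√n = 0.74 × √23 = 3.5489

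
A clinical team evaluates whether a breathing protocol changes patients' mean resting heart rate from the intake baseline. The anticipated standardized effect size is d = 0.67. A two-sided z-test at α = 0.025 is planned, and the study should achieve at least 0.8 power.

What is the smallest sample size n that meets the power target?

Set Φ(δ − 2.241) = 0.8; then δ − 2.241 = Φ⁻¹(0.8) = 0.842, giving δ = 3.083.
(For δ > 0 the lower-tail rejection region contributes negligibly to power, so the one-term inversion is standard.)
δ = d·√n ⇒ n = (δ/d)² = (3.083 / 0.67)² = 21.17.
Round up to the next whole unit.

n = 22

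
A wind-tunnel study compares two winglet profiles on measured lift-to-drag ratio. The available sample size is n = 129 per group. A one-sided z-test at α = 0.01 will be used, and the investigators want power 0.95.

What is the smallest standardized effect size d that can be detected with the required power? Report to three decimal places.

d ≈ 0.494

Need Φ(δ − 2.326) = 0.95, so δ = 2.326 + 1.645 = 3.971.
δ = d·√(n/2) ⇒ d = δ/√(n/2) = 3.971/√(129/2) = 0.4945.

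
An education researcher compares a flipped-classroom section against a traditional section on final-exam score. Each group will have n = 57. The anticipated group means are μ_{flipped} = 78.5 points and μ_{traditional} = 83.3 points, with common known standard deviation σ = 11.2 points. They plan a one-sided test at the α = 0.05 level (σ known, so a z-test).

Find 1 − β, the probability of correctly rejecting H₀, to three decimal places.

Standardized effect: d = |μ_{flipped} − μ_{traditional}| / σ = |78.5 − 83.3| / 11.2 = 0.4286
Noncentrality parameter: δ = d·√(n/2) = 0.4286 × √(57/2) = 2.2879
Critical value for a one-sided test at α = 0.05: z_α = 1.645.
Power = Φ(δ − 1.645) = Φ(0.643) = 0.7399.

Power ≈ 0.740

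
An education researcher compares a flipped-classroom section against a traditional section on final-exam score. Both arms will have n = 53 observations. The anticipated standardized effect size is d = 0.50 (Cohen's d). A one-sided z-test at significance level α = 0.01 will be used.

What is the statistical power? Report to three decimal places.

Power ≈ 0.598

Noncentrality parameter: δ = d·√(n/2) = 0.50 × √(53/2) = 2.5739
One-sided α = 0.01 → critical value z_{0.01} = 2.326.
Power = P(Z > 2.326 − δ) = Φ(0.248) = 0.5978.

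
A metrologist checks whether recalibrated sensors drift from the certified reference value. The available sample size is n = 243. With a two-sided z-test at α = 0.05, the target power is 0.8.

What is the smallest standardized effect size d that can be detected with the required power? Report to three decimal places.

d ≈ 0.180

Need Φ(δ − 1.960) = 0.8, so δ = 1.960 + 0.842 = 2.802.
(The second rejection-region term Φ(−δ − z_{α/2}) is negligible and dropped.)
δ = d·√n ⇒ d = δ/√n = 2.802/√243 = 0.1797.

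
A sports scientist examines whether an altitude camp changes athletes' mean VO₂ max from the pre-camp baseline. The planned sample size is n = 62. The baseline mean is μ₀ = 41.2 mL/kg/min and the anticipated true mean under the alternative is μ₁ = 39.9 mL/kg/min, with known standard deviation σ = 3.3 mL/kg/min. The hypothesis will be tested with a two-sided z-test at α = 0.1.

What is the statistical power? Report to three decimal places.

Power ≈ 0.927

Standardized effect: d = |μ₁ − μ₀| / σ = |39.9 − 41.2| / 3.3 = 0.3939
Noncentrality parameter: δ = d·√n = 0.3939 × √62 = 3.1019
Critical value for a two-sided test at α = 0.1: z_{α/2} = 1.645.
Power = Φ(δ − 1.645) + Φ(−δ − 1.645) = Φ(1.457) + Φ(-4.747) = 0.9274 + 0.0000 = 0.9274.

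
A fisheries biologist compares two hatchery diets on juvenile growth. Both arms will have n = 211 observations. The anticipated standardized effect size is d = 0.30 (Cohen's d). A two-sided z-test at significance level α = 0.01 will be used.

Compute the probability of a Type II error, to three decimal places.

β ≈ 0.307

Noncentrality parameter: δ = d·√(n/2) = 0.30 × √(211/2) = 3.0814
Two-sided α = 0.01 → critical value z_{0.005} = 2.576.
Power = Φ(δ − 2.576) + Φ(−δ − 2.576) = Φ(0.506) + Φ(-5.657) = 0.6934 + 0.0000 = 0.6934.
Type II error: β = 1 − power = 1 − 0.6934 = 0.3066.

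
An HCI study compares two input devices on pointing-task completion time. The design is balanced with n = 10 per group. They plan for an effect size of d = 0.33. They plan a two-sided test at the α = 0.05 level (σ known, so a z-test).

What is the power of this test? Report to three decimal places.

Power ≈ 0.114

Noncentrality parameter: δ = d·√(n/2) = 0.33 × √(10/2) = 0.7379
Two-sided α = 0.05 → critical value z_{0.025} = 1.960.
Power = Φ(δ − 1.960) + Φ(−δ − 1.960) = Φ(-1.222) + Φ(-2.698) = 0.1108 + 0.0035 = 0.1143.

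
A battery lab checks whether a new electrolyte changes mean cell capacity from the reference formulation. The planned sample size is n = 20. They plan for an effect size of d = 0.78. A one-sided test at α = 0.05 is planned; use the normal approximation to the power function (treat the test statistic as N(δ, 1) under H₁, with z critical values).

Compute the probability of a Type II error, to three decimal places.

Noncentrality parameter: λ = d·√n = 0.78 × √20 = 3.4883
One-sided α = 0.05 → critical value z_{0.05} = 1.645.
Power = P(Z > 1.645 − λ) = Φ(1.843) = 0.9674.
Type II error: β = 1 − power = 1 − 0.9674 = 0.0326.

β ≈ 0.033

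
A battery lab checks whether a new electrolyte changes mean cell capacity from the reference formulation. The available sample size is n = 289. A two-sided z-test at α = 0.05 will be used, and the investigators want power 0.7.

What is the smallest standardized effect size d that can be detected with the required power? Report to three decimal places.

Need Φ(δ − 1.960) = 0.7, so δ = 1.960 + 0.524 = 2.484.
(The second rejection-region term Φ(−δ − z_{α/2}) is negligible and dropped.)
δ = d·√n ⇒ d = δ/√n = 2.484/√289 = 0.1461.

d ≈ 0.146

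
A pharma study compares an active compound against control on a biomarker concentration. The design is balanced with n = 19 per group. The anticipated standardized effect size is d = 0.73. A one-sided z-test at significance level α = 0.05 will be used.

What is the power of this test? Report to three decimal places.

Power ≈ 0.727

Noncentrality parameter: δ = d·√(n/2) = 0.73 × √(19/2) = 2.2500
One-sided α = 0.05 → critical value z_{0.05} = 1.645.
Power = P(Z > 1.645 − δ) = Φ(0.605) = 0.7275.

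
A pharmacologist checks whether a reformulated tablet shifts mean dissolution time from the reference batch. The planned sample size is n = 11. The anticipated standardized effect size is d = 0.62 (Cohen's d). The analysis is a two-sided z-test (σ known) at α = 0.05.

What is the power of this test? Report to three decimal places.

Noncentrality parameter: δ = d·√n = 0.62 × √11 = 2.0563
Critical value for a two-sided test at α = 0.05: z_{α/2} = 1.960.
Power = Φ(δ − 1.960) + Φ(−δ − 1.960) = Φ(0.096) + Φ(-4.016) = 0.5384 + 0.0000 = 0.5384.

Power ≈ 0.538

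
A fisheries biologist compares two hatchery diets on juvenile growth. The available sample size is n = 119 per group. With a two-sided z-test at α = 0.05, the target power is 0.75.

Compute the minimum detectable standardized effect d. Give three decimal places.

Need Φ(δ − 1.960) = 0.75, so δ = 1.960 + 0.674 = 2.634.
(Lower-tail contribution to power is negligible for δ > 0.)
δ = d·√(n/2) ⇒ d = δ/√(n/2) = 2.634/√(119/2) = 0.3415.

d ≈ 0.342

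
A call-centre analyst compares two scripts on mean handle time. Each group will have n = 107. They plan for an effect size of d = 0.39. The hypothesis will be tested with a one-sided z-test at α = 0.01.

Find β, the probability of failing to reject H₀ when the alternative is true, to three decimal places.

β ≈ 0.299

Noncentrality parameter: δ = d·√(n/2) = 0.39 × √(107/2) = 2.8526
Critical value for a one-sided test at α = 0.01: z_α = 2.326.
Power = Φ(δ − 2.326) = Φ(0.526) = 0.7006.
Type II error: β = 1 − power = 1 − 0.7006 = 0.2994.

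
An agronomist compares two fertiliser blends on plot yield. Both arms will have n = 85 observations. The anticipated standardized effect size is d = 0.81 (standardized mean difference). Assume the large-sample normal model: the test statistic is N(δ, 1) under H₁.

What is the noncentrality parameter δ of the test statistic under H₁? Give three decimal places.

δ ≈ 5.281

δ = d·√(n/2) = 0.81 × √(85/2) = 5.2806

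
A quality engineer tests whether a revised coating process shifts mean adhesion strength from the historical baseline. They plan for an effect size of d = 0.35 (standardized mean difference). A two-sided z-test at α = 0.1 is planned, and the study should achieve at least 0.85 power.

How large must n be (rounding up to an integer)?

n = 59

For power 0.85 need Φ(δ − z_{0.05}) = 0.85, so δ = z_{0.05} + z_{0.15} = 1.645 + 1.036 = 2.681.
(The Φ(−δ − z_{α/2}) term is vanishingly small for δ > 0 and is dropped in the standard sample-size formula.)
δ = d·√n ⇒ n = (δ/d)² = (2.681 / 0.35)² = 58.69.
Rounding up, n = 59.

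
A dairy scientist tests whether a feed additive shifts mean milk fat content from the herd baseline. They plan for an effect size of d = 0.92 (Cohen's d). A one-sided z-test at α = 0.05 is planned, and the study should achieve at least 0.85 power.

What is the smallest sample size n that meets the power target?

Set Φ(δ − 1.645) = 0.85; then δ − 1.645 = Φ⁻¹(0.85) = 1.036, giving δ = 2.681.
δ = d·√n ⇒ n = (δ/d)² = (2.681 / 0.92)² = 8.49.
Rounding up, n = 9.

n = 9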